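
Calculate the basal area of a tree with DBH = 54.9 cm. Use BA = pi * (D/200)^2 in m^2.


D/200 = 54.9/200 = 0.2745 m
(D/200)^2 = 0.2745^2 = 0.07535025
BA = 3.141593 * 0.07535025 = 0.236720 ≈ 0.2367 m^2

0.2367 m^2


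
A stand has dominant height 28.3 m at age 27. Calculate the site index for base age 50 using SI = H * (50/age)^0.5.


50/27 = 1.85185
(1.85185)^0.5 = 1.36083
SI = 28.3 * 1.36083 = 38.5115 ≈ 38.5 m

38.5 m


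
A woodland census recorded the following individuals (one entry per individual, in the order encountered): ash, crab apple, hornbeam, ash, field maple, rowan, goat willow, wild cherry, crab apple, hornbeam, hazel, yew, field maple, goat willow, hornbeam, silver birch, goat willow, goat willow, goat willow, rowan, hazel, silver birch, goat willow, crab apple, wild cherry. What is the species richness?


Total individuals logged = 25
Distinct species (count of individuals): ash (2), crab apple (3), hornbeam (3), field maple (2), rowan (2), goat willow (6), wild cherry (2), hazel (2), yew (1), silver birch (2)
Species richness = number of distinct species = 10

10


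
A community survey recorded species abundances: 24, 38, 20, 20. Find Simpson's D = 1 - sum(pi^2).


Total N = 24 + 38 + 20 + 20 = 102
Per-species terms:
  p = 24/102 = 0.235294; p^2 = 0.235294^2 = 0.055363
  p = 38/102 = 0.372549; p^2 = 0.372549^2 = 0.138793
  p = 20/102 = 0.196078; p^2 = 0.196078^2 = 0.038447
  p = 20/102 = 0.196078; p^2 = 0.196078^2 = 0.038447
sum(p^2) = 0.055363 + 0.138793 + 0.038447 + 0.038447 = 0.271050
D = 1 - 0.271050 = 0.728950 ≈ 0.7290

0.7290


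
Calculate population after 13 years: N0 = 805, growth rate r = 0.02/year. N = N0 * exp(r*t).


r*t = 0.02 * 13 = 0.26
exp(0.26) = 1.29693
N = 805 * 1.29693 = 1044.03 ≈ 1044

1044


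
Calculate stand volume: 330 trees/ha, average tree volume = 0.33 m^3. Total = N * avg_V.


V_stand = 330 * 0.33 = 108.9 m^3/ha

108.9 m^3/ha


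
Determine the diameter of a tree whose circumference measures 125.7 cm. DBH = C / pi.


DBH = C / pi = 125.7 / 3.141593 = 40.0115 ≈ 40.01 cm

40.01 cm


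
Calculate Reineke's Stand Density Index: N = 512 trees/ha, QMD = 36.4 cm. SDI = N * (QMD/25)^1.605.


QMD/25 = 36.4/25 = 1.456
(1.456)^1.605 = exp(1.605 * ln(1.456)) = exp(1.605 * 0.375693) = exp(0.602987) = 1.82757
SDI = 512 * 1.82757 = 935.716 ≈ 936

936


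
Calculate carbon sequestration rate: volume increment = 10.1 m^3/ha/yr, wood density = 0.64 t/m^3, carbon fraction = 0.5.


C = 10.1 * 0.64 * 0.5 = 3.232 ≈ 3.23 t C/ha/yr

3.23 t C/ha/yr


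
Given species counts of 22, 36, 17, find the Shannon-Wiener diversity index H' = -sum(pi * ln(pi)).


Total N = 22 + 36 + 17 = 75
Per-species terms:
  p = 22/75 = 0.293333; ln(p) = -1.226447; p*ln(p) = 0.293333 * (-1.226447) = -0.359757
  p = 36/75 = 0.480000; ln(p) = -0.733969; p*ln(p) = 0.480000 * (-0.733969) = -0.352305
  p = 17/75 = 0.226667; ln(p) = -1.484273; p*ln(p) = 0.226667 * (-1.484273) = -0.336436
sum(p*ln(p)) = (-0.359757) + (-0.352305) + (-0.336436) = -1.048498
H' = -(-1.048498) = 1.048498 ≈ 1.0485

1.0485


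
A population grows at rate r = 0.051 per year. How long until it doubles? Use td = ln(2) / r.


td = ln(2) / 0.051 = 0.693147 / 0.051 = 13.5911 ≈ 13.6 years

13.6 years


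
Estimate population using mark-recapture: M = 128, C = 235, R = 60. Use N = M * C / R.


N = M * C / R = 128 * 235 / 60 = 30080 / 60 = 501.33 ≈ 501

501 individuals


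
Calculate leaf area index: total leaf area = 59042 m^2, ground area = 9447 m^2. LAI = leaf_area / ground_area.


LAI = 59042 / 9447 = 6.2498 ≈ 6.25

6.25


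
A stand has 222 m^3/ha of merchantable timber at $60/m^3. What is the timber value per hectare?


Value = 222 * 60 = $13320/ha

$13320/ha


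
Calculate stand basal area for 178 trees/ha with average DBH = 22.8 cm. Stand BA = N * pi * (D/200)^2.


(D/200)^2 = (22.8/200)^2 = 0.114^2 = 0.012996
Individual BA = 3.141593 * 0.012996 = 0.0408281 m^2
Stand BA = 178 * 0.0408281 = 7.26740 ≈ 7.27 m^2/ha

7.27 m^2/ha


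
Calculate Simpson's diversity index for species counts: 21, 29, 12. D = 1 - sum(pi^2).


Total N = 21 + 29 + 12 = 62
Per-species terms:
  p = 21/62 = 0.338710; p^2 = 0.338710^2 = 0.114724
  p = 29/62 = 0.467742; p^2 = 0.467742^2 = 0.218783
  p = 12/62 = 0.193548; p^2 = 0.193548^2 = 0.037461
sum(p^2) = 0.114724 + 0.218783 + 0.037461 = 0.370968
D = 1 - 0.370968 = 0.629032 ≈ 0.6290

0.6290


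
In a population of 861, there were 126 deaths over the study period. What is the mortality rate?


Mortality rate = 126 / 861 = 0.146341 ≈ 0.1463

0.1463


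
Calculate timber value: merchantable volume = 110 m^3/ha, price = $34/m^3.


Value = 110 * 34 = $3740/ha

$3740/ha


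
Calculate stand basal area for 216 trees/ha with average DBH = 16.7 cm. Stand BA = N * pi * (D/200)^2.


(D/200)^2 = (16.7/200)^2 = 0.0835^2 = 0.00697225
Individual BA = 3.141593 * 0.00697225 = 0.0219040 m^2
Stand BA = 216 * 0.0219040 = 4.73126 ≈ 4.73 m^2/ha

4.73 m^2/ha


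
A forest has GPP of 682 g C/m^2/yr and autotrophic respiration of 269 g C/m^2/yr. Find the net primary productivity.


NPP = GPP - Ra = 682 - 269 = 413 g C/m^2/yr

413 g C/m^2/yr


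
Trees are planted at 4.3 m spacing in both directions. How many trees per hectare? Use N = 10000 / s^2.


N = 10000 / 4.3^2 = 10000 / 18.49 = 540.833 ≈ 541 trees/ha

541 trees/ha


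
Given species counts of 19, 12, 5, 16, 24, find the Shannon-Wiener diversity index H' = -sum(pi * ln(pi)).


Total N = 19 + 12 + 5 + 16 + 24 = 76
Per-species terms:
  p = 19/76 = 0.250000; ln(p) = -1.386294; p*ln(p) = 0.250000 * (-1.386294) = -0.346574
  p = 12/76 = 0.157895; ln(p) = -1.845825; p*ln(p) = 0.157895 * (-1.845825) = -0.291447
  p = 5/76 = 0.065789; ln(p) = -2.721303; p*ln(p) = 0.065789 * (-2.721303) = -0.179032
  p = 16/76 = 0.210526; ln(p) = -1.558146; p*ln(p) = 0.210526 * (-1.558146) = -0.328030
  p = 24/76 = 0.315789; ln(p) = -1.152681; p*ln(p) = 0.315789 * (-1.152681) = -0.364004
sum(p*ln(p)) = (-0.346574) + (-0.291447) + (-0.179032) + (-0.328030) + (-0.364004) = -1.509087
H' = -(-1.509087) = 1.509087 ≈ 1.5091

1.5091


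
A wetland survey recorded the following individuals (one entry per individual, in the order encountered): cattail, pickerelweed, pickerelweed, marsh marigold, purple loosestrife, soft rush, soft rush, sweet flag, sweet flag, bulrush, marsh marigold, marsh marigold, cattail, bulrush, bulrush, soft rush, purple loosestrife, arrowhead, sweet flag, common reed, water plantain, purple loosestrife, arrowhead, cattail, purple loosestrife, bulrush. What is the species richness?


Total individuals logged = 26
Distinct species (count of individuals): cattail (3), pickerelweed (2), marsh marigold (3), purple loosestrife (4), soft rush (3), sweet flag (3), bulrush (4), arrowhead (2), common reed (1), water plantain (1)
Species richness = number of distinct species = 10

10


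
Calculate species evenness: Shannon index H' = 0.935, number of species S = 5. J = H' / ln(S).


ln(5) = 1.60944
J = H' / ln(S) = 0.935 / 1.60944 = 0.580947 ≈ 0.5809

0.5809


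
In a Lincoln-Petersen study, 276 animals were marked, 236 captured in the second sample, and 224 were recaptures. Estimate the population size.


N = M * C / R = 276 * 236 / 224 = 65136 / 224 = 290.79 ≈ 291

291 individuals


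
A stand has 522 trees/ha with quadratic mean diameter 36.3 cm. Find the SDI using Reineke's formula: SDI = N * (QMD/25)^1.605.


QMD/25 = 36.3/25 = 1.452
(1.452)^1.605 = exp(1.605 * ln(1.452)) = exp(1.605 * 0.372942) = exp(0.598572) = 1.81952
SDI = 522 * 1.81952 = 949.789 ≈ 950

950


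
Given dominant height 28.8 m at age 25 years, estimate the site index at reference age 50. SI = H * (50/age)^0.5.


50/25 = 2.00000
(2.00000)^0.5 = 1.41421
SI = 28.8 * 1.41421 = 40.7292 ≈ 40.7 m

40.7 m


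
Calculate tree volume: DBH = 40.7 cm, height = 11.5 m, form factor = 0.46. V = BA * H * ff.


(D/200)^2 = (40.7/200)^2 = 0.2035^2 = 0.04141225
BA = 3.141593 * 0.04141225 = 0.130100 m^2
V = 0.130100 * 11.5 * 0.46 = 0.688229 ≈ 0.688 m^3

0.688 m^3


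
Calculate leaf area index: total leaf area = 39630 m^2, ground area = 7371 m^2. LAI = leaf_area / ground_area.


LAI = 39630 / 7371 = 5.3765 ≈ 5.38

5.38


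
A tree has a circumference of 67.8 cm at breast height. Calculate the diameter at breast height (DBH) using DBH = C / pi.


DBH = C / pi = 67.8 / 3.141593 = 21.5814 ≈ 21.58 cm

21.58 cm


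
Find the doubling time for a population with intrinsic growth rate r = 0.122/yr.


td = ln(2) / 0.122 = 0.693147 / 0.122 = 5.68153 ≈ 5.7 years

5.7 years


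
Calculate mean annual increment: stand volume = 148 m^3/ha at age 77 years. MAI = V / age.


MAI = 148 / 77 = 1.9221 ≈ 1.92 m^3/ha/yr

1.92 m^3/ha/yr


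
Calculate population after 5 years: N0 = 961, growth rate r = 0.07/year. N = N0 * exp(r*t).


r*t = 0.07 * 5 = 0.35
exp(0.35) = 1.41907
N = 961 * 1.41907 = 1363.73 ≈ 1364

1364


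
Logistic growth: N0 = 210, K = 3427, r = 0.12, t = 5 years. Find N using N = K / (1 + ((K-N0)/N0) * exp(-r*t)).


(K - N0)/N0 = (3427 - 210)/210 = 3217/210 = 15.3190
r*t = 0.12 * 5 = 0.6; exp(-0.6) = 0.548812
15.3190 * 0.548812 = 8.40725
1 + 8.40725 = 9.40725
N = 3427 / 9.40725 = 364.293 ≈ 364

364


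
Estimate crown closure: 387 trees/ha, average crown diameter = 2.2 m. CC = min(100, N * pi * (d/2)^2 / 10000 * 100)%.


(d/2)^2 = (2.2/2)^2 = 1.1^2 = 1.21
Crown area = 3.141593 * 1.21 = 3.80133 m^2
N * area / 10000 * 100 = 387 * 3.80133 / 10000 * 100 = 14.7111
CC = min(100, 14.7111) = 14.7111 ≈ 14.7%

14.7%


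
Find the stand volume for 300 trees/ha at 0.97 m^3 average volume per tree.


V_stand = 300 * 0.97 = 291.0 m^3/ha

291.0 m^3/ha


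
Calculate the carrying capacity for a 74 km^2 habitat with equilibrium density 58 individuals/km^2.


K = 58 * 74 = 4292 individuals

4292 individuals


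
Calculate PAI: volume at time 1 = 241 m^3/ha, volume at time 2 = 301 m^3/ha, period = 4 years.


PAI = (V2 - V1) / period = (301 - 241) / 4 = 60 / 4 = 15.00 m^3/ha/yr

15.00 m^3/ha/yr


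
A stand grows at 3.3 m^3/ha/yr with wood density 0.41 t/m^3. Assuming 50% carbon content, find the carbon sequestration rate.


C = 3.3 * 0.41 * 0.5 = 0.6765 ≈ 0.68 t C/ha/yr

0.68 t C/ha/yr


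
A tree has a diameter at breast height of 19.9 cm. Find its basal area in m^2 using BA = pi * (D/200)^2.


D/200 = 19.9/200 = 0.0995 m
(D/200)^2 = 0.0995^2 = 0.00990025
BA = 3.141593 * 0.00990025 = 0.0311026 ≈ 0.0311 m^2

0.0311 m^2


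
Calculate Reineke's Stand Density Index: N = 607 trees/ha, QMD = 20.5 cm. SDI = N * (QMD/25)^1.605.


QMD/25 = 20.5/25 = 0.82
(0.82)^1.605 = exp(1.605 * ln(0.82)) = exp(1.605 * (-0.198451)) = exp(-0.318514) = 0.727229
SDI = 607 * 0.727229 = 441.428 ≈ 441

441


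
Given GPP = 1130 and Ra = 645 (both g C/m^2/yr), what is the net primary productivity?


NPP = GPP - Ra = 1130 - 645 = 485 g C/m^2/yr

485 g C/m^2/yr


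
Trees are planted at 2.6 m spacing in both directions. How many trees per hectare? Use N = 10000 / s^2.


N = 10000 / 2.6^2 = 10000 / 6.76 = 1479.29 ≈ 1479 trees/ha

1479 trees/ha


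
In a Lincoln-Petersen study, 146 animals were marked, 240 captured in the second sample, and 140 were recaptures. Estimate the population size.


N = M * C / R = 146 * 240 / 140 = 35040 / 140 = 250.29 ≈ 250

250 individuals


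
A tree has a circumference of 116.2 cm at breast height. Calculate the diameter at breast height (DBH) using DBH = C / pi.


DBH = C / pi = 116.2 / 3.141593 = 36.9876 ≈ 36.99 cm

36.99 cm


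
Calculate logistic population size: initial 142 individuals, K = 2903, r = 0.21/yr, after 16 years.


(K - N0)/N0 = (2903 - 142)/142 = 2761/142 = 19.4437
r*t = 0.21 * 16 = 3.36; exp(-3.36) = 0.0347353
19.4437 * 0.0347353 = 0.675383
1 + 0.675383 = 1.67538
N = 2903 / 1.67538 = 1732.74 ≈ 1733

1733


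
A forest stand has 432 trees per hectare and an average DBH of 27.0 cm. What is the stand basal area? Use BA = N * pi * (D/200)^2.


(D/200)^2 = (27.0/200)^2 = 0.135^2 = 0.018225
Individual BA = 3.141593 * 0.018225 = 0.0572555 m^2
Stand BA = 432 * 0.0572555 = 24.7344 ≈ 24.73 m^2/ha

24.73 m^2/ha


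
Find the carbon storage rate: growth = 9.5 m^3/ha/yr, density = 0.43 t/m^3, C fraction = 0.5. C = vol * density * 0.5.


C = 9.5 * 0.43 * 0.5 = 2.0425 ≈ 2.04 t C/ha/yr

2.04 t C/ha/yr


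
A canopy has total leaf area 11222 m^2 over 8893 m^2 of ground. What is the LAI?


LAI = 11222 / 8893 = 1.2619 ≈ 1.26

1.26


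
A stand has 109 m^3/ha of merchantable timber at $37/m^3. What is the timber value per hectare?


Value = 109 * 37 = $4033/ha

$4033/ha


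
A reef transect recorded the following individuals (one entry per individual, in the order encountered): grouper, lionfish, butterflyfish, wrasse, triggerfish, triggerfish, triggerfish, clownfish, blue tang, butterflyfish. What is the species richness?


Total individuals logged = 10
Distinct species (count of individuals): grouper (1), lionfish (1), butterflyfish (2), wrasse (1), triggerfish (3), clownfish (1), blue tang (1)
Species richness = number of distinct species = 7

7


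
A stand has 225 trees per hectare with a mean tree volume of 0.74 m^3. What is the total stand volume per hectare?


V_stand = 225 * 0.74 = 166.5 m^3/ha

166.5 m^3/ha


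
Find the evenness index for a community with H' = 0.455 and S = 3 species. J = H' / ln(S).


ln(3) = 1.09861
J = H' / ln(S) = 0.455 / 1.09861 = 0.414160 ≈ 0.4142

0.4142


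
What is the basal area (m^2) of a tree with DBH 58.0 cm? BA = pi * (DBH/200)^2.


D/200 = 58.0/200 = 0.29 m
(D/200)^2 = 0.29^2 = 0.0841
BA = 3.141593 * 0.0841 = 0.264208 ≈ 0.2642 m^2

0.2642 m^2


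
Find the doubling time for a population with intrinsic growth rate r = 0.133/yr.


td = ln(2) / 0.133 = 0.693147 / 0.133 = 5.21163 ≈ 5.2 years

5.2 years


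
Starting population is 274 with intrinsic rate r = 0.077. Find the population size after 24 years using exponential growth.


r*t = 0.077 * 24 = 1.848
exp(1.848) = 6.34711
N = 274 * 6.34711 = 1739.11 ≈ 1739

1739


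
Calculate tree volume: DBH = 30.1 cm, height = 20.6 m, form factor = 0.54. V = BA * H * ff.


(D/200)^2 = (30.1/200)^2 = 0.1505^2 = 0.02265025
BA = 3.141593 * 0.02265025 = 0.0711579 m^2
V = 0.0711579 * 20.6 * 0.54 = 0.791560 ≈ 0.792 m^3

0.792 m^3


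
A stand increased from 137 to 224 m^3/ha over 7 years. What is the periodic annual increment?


PAI = (V2 - V1) / period = (224 - 137) / 7 = 87 / 7 = 12.4286 ≈ 12.43 m^3/ha/yr

12.43 m^3/ha/yr


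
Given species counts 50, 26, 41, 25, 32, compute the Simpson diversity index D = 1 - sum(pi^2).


Total N = 50 + 26 + 41 + 25 + 32 = 174
Per-species terms:
  p = 50/174 = 0.287356; p^2 = 0.287356^2 = 0.082573
  p = 26/174 = 0.149425; p^2 = 0.149425^2 = 0.022328
  p = 41/174 = 0.235632; p^2 = 0.235632^2 = 0.055522
  p = 25/174 = 0.143678; p^2 = 0.143678^2 = 0.020643
  p = 32/174 = 0.183908; p^2 = 0.183908^2 = 0.033822
sum(p^2) = 0.082573 + 0.022328 + 0.055522 + 0.020643 + 0.033822 = 0.214888
D = 1 - 0.214888 = 0.785112 ≈ 0.7851

0.7851


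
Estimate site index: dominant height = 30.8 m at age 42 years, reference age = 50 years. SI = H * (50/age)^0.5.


50/42 = 1.19048
(1.19048)^0.5 = 1.09109
SI = 30.8 * 1.09109 = 33.6056 ≈ 33.6 m

33.6 m


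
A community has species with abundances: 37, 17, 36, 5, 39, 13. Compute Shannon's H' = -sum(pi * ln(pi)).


Total N = 37 + 17 + 36 + 5 + 39 + 13 = 147
Per-species terms:
  p = 37/147 = 0.251701; ln(p) = -1.379513; p*ln(p) = 0.251701 * (-1.379513) = -0.347225
  p = 17/147 = 0.115646; ln(p) = -2.157221; p*ln(p) = 0.115646 * (-2.157221) = -0.249474
  p = 36/147 = 0.244898; ln(p) = -1.406913; p*ln(p) = 0.244898 * (-1.406913) = -0.344550
  p = 5/147 = 0.034014; ln(p) = -3.380983; p*ln(p) = 0.034014 * (-3.380983) = -0.115001
  p = 39/147 = 0.265306; ln(p) = -1.326871; p*ln(p) = 0.265306 * (-1.326871) = -0.352027
  p = 13/147 = 0.088435; ln(p) = -2.425487; p*ln(p) = 0.088435 * (-2.425487) = -0.214498
sum(p*ln(p)) = (-0.347225) + (-0.249474) + (-0.344550) + (-0.115001) + (-0.352027) + (-0.214498) = -1.622775
H' = -(-1.622775) = 1.622775 ≈ 1.6228

1.6228


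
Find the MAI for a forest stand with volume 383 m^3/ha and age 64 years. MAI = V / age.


MAI = 383 / 64 = 5.9844 ≈ 5.98 m^3/ha/yr

5.98 m^3/ha/yr


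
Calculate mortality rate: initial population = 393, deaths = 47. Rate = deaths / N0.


Mortality rate = 47 / 393 = 0.119593 ≈ 0.1196

0.1196


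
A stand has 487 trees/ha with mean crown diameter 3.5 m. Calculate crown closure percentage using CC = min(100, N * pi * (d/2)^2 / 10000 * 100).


(d/2)^2 = (3.5/2)^2 = 1.75^2 = 3.0625
Crown area = 3.141593 * 3.0625 = 9.62113 m^2
N * area / 10000 * 100 = 487 * 9.62113 / 10000 * 100 = 46.8549
CC = min(100, 46.8549) = 46.8549 ≈ 46.9%

46.9%


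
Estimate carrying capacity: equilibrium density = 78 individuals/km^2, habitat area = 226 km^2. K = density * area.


K = 78 * 226 = 17628 individuals

17628 individuals


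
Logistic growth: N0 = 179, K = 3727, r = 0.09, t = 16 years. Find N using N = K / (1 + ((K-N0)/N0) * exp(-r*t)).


(K - N0)/N0 = (3727 - 179)/179 = 3548/179 = 19.8212
r*t = 0.09 * 16 = 1.44; exp(-1.44) = 0.236928
19.8212 * 0.236928 = 4.69620
1 + 4.69620 = 5.69620
N = 3727 / 5.69620 = 654.296 ≈ 654

654


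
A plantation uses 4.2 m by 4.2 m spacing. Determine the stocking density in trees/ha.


N = 10000 / 4.2^2 = 10000 / 17.64 = 566.893 ≈ 567 trees/ha

567 trees/ha


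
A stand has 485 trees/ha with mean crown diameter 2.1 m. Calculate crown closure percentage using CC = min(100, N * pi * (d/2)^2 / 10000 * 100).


(d/2)^2 = (2.1/2)^2 = 1.05^2 = 1.1025
Crown area = 3.141593 * 1.1025 = 3.46361 m^2
N * area / 10000 * 100 = 485 * 3.46361 / 10000 * 100 = 16.7985
CC = min(100, 16.7985) = 16.7985 ≈ 16.8%

16.8%


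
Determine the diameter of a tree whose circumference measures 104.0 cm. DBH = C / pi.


DBH = C / pi = 104.0 / 3.141593 = 33.1042 ≈ 33.10 cm

33.10 cm


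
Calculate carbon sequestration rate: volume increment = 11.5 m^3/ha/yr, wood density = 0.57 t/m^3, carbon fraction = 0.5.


C = 11.5 * 0.57 * 0.5 = 3.2775 ≈ 3.28 t C/ha/yr

3.28 t C/ha/yr


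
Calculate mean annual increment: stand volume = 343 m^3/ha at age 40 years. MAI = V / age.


MAI = 343 / 40 = 8.5750 ≈ 8.58 m^3/ha/yr

8.58 m^3/ha/yr


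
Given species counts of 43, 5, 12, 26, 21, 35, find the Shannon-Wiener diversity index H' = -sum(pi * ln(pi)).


Total N = 43 + 5 + 12 + 26 + 21 + 35 = 142
Per-species terms:
  p = 43/142 = 0.302817; ln(p) = -1.194627; p*ln(p) = 0.302817 * (-1.194627) = -0.361753
  p = 5/142 = 0.035211; ln(p) = -3.346397; p*ln(p) = 0.035211 * (-3.346397) = -0.117830
  p = 12/142 = 0.084507; ln(p) = -2.470921; p*ln(p) = 0.084507 * (-2.470921) = -0.208810
  p = 26/142 = 0.183099; ln(p) = -1.697728; p*ln(p) = 0.183099 * (-1.697728) = -0.310852
  p = 21/142 = 0.147887; ln(p) = -1.911307; p*ln(p) = 0.147887 * (-1.911307) = -0.282657
  p = 35/142 = 0.246479; ln(p) = -1.400478; p*ln(p) = 0.246479 * (-1.400478) = -0.345188
sum(p*ln(p)) = (-0.361753) + (-0.117830) + (-0.208810) + (-0.310852) + (-0.282657) + (-0.345188) = -1.627090
H' = -(-1.627090) = 1.627090 ≈ 1.6271

1.6271


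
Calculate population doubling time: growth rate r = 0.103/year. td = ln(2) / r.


td = ln(2) / 0.103 = 0.693147 / 0.103 = 6.72958 ≈ 6.7 years

6.7 years


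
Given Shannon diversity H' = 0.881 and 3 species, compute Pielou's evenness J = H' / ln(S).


ln(3) = 1.09861
J = H' / ln(S) = 0.881 / 1.09861 = 0.801922 ≈ 0.8019

0.8019


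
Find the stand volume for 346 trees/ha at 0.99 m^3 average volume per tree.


V_stand = 346 * 0.99 = 342.54 ≈ 342.5 m^3/ha

342.5 m^3/ha


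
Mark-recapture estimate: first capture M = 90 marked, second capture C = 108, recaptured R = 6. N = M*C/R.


N = M * C / R = 90 * 108 / 6 = 9720 / 6 = 1620

1620 individuals


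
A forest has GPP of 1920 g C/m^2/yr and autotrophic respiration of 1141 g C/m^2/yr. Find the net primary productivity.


NPP = GPP - Ra = 1920 - 1141 = 779 g C/m^2/yr

779 g C/m^2/yr


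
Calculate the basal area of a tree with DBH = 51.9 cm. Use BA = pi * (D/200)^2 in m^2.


D/200 = 51.9/200 = 0.2595 m
(D/200)^2 = 0.2595^2 = 0.06734025
BA = 3.141593 * 0.06734025 = 0.211556 ≈ 0.2116 m^2

0.2116 m^2


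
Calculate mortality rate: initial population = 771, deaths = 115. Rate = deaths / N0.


Mortality rate = 115 / 771 = 0.149157 ≈ 0.1492

0.1492


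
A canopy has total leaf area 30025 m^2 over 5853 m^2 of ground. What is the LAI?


LAI = 30025 / 5853 = 5.1298 ≈ 5.13

5.13


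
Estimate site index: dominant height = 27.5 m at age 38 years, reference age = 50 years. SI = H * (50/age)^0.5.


50/38 = 1.31579
(1.31579)^0.5 = 1.14708
SI = 27.5 * 1.14708 = 31.5447 ≈ 31.5 m

31.5 m


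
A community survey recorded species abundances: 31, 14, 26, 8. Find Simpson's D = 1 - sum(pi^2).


Total N = 31 + 14 + 26 + 8 = 79
Per-species terms:
  p = 31/79 = 0.392405; p^2 = 0.392405^2 = 0.153982
  p = 14/79 = 0.177215; p^2 = 0.177215^2 = 0.031405
  p = 26/79 = 0.329114; p^2 = 0.329114^2 = 0.108316
  p = 8/79 = 0.101266; p^2 = 0.101266^2 = 0.010255
sum(p^2) = 0.153982 + 0.031405 + 0.108316 + 0.010255 = 0.303958
D = 1 - 0.303958 = 0.696042 ≈ 0.6960

0.6960


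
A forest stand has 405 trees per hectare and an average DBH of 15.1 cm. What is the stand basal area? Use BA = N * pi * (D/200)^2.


(D/200)^2 = (15.1/200)^2 = 0.0755^2 = 0.00570025
Individual BA = 3.141593 * 0.00570025 = 0.0179079 m^2
Stand BA = 405 * 0.0179079 = 7.25270 ≈ 7.25 m^2/ha

7.25 m^2/ha


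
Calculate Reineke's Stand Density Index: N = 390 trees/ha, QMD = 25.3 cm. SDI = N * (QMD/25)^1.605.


QMD/25 = 25.3/25 = 1.012
(1.012)^1.605 = exp(1.605 * ln(1.012)) = exp(1.605 * 0.0119286) = exp(0.0191454) = 1.01933
SDI = 390 * 1.01933 = 397.539 ≈ 398

398


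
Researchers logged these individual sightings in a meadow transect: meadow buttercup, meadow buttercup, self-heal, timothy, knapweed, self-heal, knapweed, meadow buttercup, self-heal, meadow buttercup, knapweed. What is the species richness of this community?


Total individuals logged = 11
Distinct species (count of individuals): meadow buttercup (4), self-heal (3), timothy (1), knapweed (3)
Species richness = number of distinct species = 4

4


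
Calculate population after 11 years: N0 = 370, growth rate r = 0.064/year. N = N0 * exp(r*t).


r*t = 0.064 * 11 = 0.704
exp(0.704) = 2.02182
N = 370 * 2.02182 = 748.073 ≈ 748

748


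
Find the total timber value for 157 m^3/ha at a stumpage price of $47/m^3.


Value = 157 * 47 = $7379/ha

$7379/ha


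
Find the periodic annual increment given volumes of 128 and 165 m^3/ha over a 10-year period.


PAI = (V2 - V1) / period = (165 - 128) / 10 = 37 / 10 = 3.70 m^3/ha/yr

3.70 m^3/ha/yr


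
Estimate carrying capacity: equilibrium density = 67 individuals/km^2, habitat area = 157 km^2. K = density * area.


K = 67 * 157 = 10519 individuals

10519 individuals


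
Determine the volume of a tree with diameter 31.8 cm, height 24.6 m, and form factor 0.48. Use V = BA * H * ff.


(D/200)^2 = (31.8/200)^2 = 0.159^2 = 0.025281
BA = 3.141593 * 0.025281 = 0.0794226 m^2
V = 0.0794226 * 24.6 * 0.48 = 0.937822 ≈ 0.938 m^3

0.938 m^3


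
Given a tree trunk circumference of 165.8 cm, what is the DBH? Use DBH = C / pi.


DBH = C / pi = 165.8 / 3.141593 = 52.7758 ≈ 52.78 cm

52.78 cm


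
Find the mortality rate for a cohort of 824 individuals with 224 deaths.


Mortality rate = 224 / 824 = 0.271845 ≈ 0.2718

0.2718


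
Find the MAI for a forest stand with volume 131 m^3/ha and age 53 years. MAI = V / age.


MAI = 131 / 53 = 2.4717 ≈ 2.47 m^3/ha/yr

2.47 m^3/ha/yr


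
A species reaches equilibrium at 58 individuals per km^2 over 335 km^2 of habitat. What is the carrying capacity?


K = 58 * 335 = 19430 individuals

19430 individuals


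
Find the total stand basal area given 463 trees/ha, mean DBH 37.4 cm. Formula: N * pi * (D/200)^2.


(D/200)^2 = (37.4/200)^2 = 0.187^2 = 0.034969
Individual BA = 3.141593 * 0.034969 = 0.109858 m^2
Stand BA = 463 * 0.109858 = 50.8643 ≈ 50.86 m^2/ha

50.86 m^2/ha


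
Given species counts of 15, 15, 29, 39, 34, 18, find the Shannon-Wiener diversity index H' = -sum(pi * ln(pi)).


Total N = 15 + 15 + 29 + 39 + 34 + 18 = 150
Per-species terms:
  p = 15/150 = 0.100000; ln(p) = -2.302585; p*ln(p) = 0.100000 * (-2.302585) = -0.230259
  p = 15/150 = 0.100000; ln(p) = -2.302585; p*ln(p) = 0.100000 * (-2.302585) = -0.230259
  p = 29/150 = 0.193333; ln(p) = -1.643341; p*ln(p) = 0.193333 * (-1.643341) = -0.317712
  p = 39/150 = 0.260000; ln(p) = -1.347074; p*ln(p) = 0.260000 * (-1.347074) = -0.350239
  p = 34/150 = 0.226667; ln(p) = -1.484273; p*ln(p) = 0.226667 * (-1.484273) = -0.336436
  p = 18/150 = 0.120000; ln(p) = -2.120264; p*ln(p) = 0.120000 * (-2.120264) = -0.254432
sum(p*ln(p)) = (-0.230259) + (-0.230259) + (-0.317712) + (-0.350239) + (-0.336436) + (-0.254432) = -1.719337
H' = -(-1.719337) = 1.719337 ≈ 1.7193

1.7193


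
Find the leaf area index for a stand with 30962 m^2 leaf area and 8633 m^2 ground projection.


LAI = 30962 / 8633 = 3.5865 ≈ 3.59

3.59


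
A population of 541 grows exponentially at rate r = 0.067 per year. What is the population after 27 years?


r*t = 0.067 * 27 = 1.809
exp(1.809) = 6.10434
N = 541 * 6.10434 = 3302.45 ≈ 3302

3302


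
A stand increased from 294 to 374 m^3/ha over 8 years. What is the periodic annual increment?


PAI = (V2 - V1) / period = (374 - 294) / 8 = 80 / 8 = 10.00 m^3/ha/yr

10.00 m^3/ha/yr


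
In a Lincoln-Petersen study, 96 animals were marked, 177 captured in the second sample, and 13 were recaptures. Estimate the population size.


N = M * C / R = 96 * 177 / 13 = 16992 / 13 = 1307.08 ≈ 1307

1307 individuals


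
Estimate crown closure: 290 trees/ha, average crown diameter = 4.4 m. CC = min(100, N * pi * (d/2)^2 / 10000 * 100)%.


(d/2)^2 = (4.4/2)^2 = 2.2^2 = 4.84
Crown area = 3.141593 * 4.84 = 15.2053 m^2
N * area / 10000 * 100 = 290 * 15.2053 / 10000 * 100 = 44.0954
CC = min(100, 44.0954) = 44.0954 ≈ 44.1%

44.1%


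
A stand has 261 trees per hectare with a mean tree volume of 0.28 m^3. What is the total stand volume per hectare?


V_stand = 261 * 0.28 = 73.08 ≈ 73.1 m^3/ha

73.1 m^3/ha


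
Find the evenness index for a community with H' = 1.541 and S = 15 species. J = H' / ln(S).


ln(15) = 2.70805
J = H' / ln(S) = 1.541 / 2.70805 = 0.569044 ≈ 0.5690

0.5690


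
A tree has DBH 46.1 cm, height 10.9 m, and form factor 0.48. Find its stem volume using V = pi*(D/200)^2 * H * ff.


(D/200)^2 = (46.1/200)^2 = 0.2305^2 = 0.05313025
BA = 3.141593 * 0.05313025 = 0.166914 m^2
V = 0.166914 * 10.9 * 0.48 = 0.873294 ≈ 0.873 m^3

0.873 m^3


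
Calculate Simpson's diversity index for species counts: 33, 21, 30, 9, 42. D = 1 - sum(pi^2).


Total N = 33 + 21 + 30 + 9 + 42 = 135
Per-species terms:
  p = 33/135 = 0.244444; p^2 = 0.244444^2 = 0.059753
  p = 21/135 = 0.155556; p^2 = 0.155556^2 = 0.024198
  p = 30/135 = 0.222222; p^2 = 0.222222^2 = 0.049383
  p = 9/135 = 0.066667; p^2 = 0.066667^2 = 0.004444
  p = 42/135 = 0.311111; p^2 = 0.311111^2 = 0.096790
sum(p^2) = 0.059753 + 0.024198 + 0.049383 + 0.004444 + 0.096790 = 0.234568
D = 1 - 0.234568 = 0.765432 ≈ 0.7654

0.7654


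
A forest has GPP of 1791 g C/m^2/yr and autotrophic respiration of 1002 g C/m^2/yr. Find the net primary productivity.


NPP = GPP - Ra = 1791 - 1002 = 789 g C/m^2/yr

789 g C/m^2/yr


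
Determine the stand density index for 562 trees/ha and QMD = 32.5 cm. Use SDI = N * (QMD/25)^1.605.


QMD/25 = 32.5/25 = 1.3
(1.3)^1.605 = exp(1.605 * ln(1.3)) = exp(1.605 * 0.262364) = exp(0.421094) = 1.52363
SDI = 562 * 1.52363 = 856.280 ≈ 856

856


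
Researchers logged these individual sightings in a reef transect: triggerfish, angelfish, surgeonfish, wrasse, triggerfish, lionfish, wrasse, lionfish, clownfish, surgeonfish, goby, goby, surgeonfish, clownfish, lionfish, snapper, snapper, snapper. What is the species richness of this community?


Total individuals logged = 18
Distinct species (count of individuals): triggerfish (2), angelfish (1), surgeonfish (3), wrasse (2), lionfish (3), clownfish (2), goby (2), snapper (3)
Species richness = number of distinct species = 8

8


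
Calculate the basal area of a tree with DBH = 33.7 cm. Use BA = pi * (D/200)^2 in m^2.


D/200 = 33.7/200 = 0.1685 m
(D/200)^2 = 0.1685^2 = 0.02839225
BA = 3.141593 * 0.02839225 = 0.0891969 ≈ 0.0892 m^2

0.0892 m^2


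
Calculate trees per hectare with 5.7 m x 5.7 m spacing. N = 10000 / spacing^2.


N = 10000 / 5.7^2 = 10000 / 32.49 = 307.787 ≈ 308 trees/ha

308 trees/ha


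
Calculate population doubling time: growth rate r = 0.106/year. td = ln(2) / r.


td = ln(2) / 0.106 = 0.693147 / 0.106 = 6.53912 ≈ 6.5 years

6.5 years


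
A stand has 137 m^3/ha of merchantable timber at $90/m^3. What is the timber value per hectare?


Value = 137 * 90 = $12330/ha

$12330/ha


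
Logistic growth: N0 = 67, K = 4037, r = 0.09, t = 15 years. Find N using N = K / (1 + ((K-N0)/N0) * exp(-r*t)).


(K - N0)/N0 = (4037 - 67)/67 = 3970/67 = 59.2537
r*t = 0.09 * 15 = 1.35; exp(-1.35) = 0.259240
59.2537 * 0.259240 = 15.3609
1 + 15.3609 = 16.3609
N = 4037 / 16.3609 = 246.747 ≈ 247

247


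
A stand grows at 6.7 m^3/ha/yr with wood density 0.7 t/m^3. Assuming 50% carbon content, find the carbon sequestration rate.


C = 6.7 * 0.7 * 0.5 = 2.345 ≈ 2.35 t C/ha/yr

2.35 t C/ha/yr


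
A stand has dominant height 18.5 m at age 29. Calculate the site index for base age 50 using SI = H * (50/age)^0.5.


50/29 = 1.72414
(1.72414)^0.5 = 1.31307
SI = 18.5 * 1.31307 = 24.2918 ≈ 24.3 m

24.3 m


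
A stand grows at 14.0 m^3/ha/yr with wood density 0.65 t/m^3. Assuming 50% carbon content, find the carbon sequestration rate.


C = 14.0 * 0.65 * 0.5 = 4.55 t C/ha/yr

4.55 t C/ha/yr


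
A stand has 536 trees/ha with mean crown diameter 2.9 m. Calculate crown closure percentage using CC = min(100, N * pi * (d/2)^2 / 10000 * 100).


(d/2)^2 = (2.9/2)^2 = 1.45^2 = 2.1025
Crown area = 3.141593 * 2.1025 = 6.60520 m^2
N * area / 10000 * 100 = 536 * 6.60520 / 10000 * 100 = 35.4039
CC = min(100, 35.4039) = 35.4039 ≈ 35.4%

35.4%


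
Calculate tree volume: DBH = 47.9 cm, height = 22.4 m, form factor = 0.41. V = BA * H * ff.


(D/200)^2 = (47.9/200)^2 = 0.2395^2 = 0.05736025
BA = 3.141593 * 0.05736025 = 0.180203 m^2
V = 0.180203 * 22.4 * 0.41 = 1.65498 ≈ 1.655 m^3

1.655 m^3


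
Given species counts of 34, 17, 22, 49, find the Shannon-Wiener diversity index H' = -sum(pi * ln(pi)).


Total N = 34 + 17 + 22 + 49 = 122
Per-species terms:
  p = 34/122 = 0.278689; ln(p) = -1.277659; p*ln(p) = 0.278689 * (-1.277659) = -0.356070
  p = 17/122 = 0.139344; ln(p) = -1.970810; p*ln(p) = 0.139344 * (-1.970810) = -0.274621
  p = 22/122 = 0.180328; ln(p) = -1.712978; p*ln(p) = 0.180328 * (-1.712978) = -0.308898
  p = 49/122 = 0.401639; ln(p) = -0.912202; p*ln(p) = 0.401639 * (-0.912202) = -0.366376
sum(p*ln(p)) = (-0.356070) + (-0.274621) + (-0.308898) + (-0.366376) = -1.305965
H' = -(-1.305965) = 1.305965 ≈ 1.3060

1.3060


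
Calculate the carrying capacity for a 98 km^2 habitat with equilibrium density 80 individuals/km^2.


K = 80 * 98 = 7840 individuals

7840 individuals


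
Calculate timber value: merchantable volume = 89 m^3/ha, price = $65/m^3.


Value = 89 * 65 = $5785/ha

$5785/ha


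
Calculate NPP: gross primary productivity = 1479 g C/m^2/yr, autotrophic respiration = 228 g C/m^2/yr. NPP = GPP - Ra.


NPP = GPP - Ra = 1479 - 228 = 1251 g C/m^2/yr

1251 g C/m^2/yr


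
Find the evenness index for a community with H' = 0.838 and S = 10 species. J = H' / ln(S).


ln(10) = 2.30259
J = H' / ln(S) = 0.838 / 2.30259 = 0.363938 ≈ 0.3639

0.3639


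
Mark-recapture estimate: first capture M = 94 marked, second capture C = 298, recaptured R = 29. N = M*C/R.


N = M * C / R = 94 * 298 / 29 = 28012 / 29 = 965.93 ≈ 966

966 individuals


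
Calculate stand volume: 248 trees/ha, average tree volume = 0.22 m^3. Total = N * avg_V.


V_stand = 248 * 0.22 = 54.56 ≈ 54.6 m^3/ha

54.6 m^3/ha


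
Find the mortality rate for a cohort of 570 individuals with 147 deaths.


Mortality rate = 147 / 570 = 0.257895 ≈ 0.2579

0.2579


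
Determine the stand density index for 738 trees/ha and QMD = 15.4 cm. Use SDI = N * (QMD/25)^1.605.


QMD/25 = 15.4/25 = 0.616
(0.616)^1.605 = exp(1.605 * ln(0.616)) = exp(1.605 * (-0.484508)) = exp(-0.777635) = 0.459491
SDI = 738 * 0.459491 = 339.104 ≈ 339

339


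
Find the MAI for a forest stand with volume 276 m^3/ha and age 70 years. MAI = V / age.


MAI = 276 / 70 = 3.9429 ≈ 3.94 m^3/ha/yr

3.94 m^3/ha/yr


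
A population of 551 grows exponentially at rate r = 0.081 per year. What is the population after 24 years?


r*t = 0.081 * 24 = 1.944
exp(1.944) = 6.98664
N = 551 * 6.98664 = 3849.64 ≈ 3850

3850


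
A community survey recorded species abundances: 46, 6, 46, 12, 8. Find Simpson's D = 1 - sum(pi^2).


Total N = 46 + 6 + 46 + 12 + 8 = 118
Per-species terms:
  p = 46/118 = 0.389831; p^2 = 0.389831^2 = 0.151968
  p = 6/118 = 0.050847; p^2 = 0.050847^2 = 0.002585
  p = 46/118 = 0.389831; p^2 = 0.389831^2 = 0.151968
  p = 12/118 = 0.101695; p^2 = 0.101695^2 = 0.010342
  p = 8/118 = 0.067797; p^2 = 0.067797^2 = 0.004596
sum(p^2) = 0.151968 + 0.002585 + 0.151968 + 0.010342 + 0.004596 = 0.321459
D = 1 - 0.321459 = 0.678541 ≈ 0.6785

0.6785


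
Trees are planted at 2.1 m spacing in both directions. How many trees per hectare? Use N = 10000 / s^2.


N = 10000 / 2.1^2 = 10000 / 4.41 = 2267.57 ≈ 2268 trees/ha

2268 trees/ha


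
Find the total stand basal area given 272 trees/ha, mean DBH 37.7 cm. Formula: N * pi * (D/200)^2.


(D/200)^2 = (37.7/200)^2 = 0.1885^2 = 0.03553225
Individual BA = 3.141593 * 0.03553225 = 0.111628 m^2
Stand BA = 272 * 0.111628 = 30.3628 ≈ 30.36 m^2/ha

30.36 m^2/ha


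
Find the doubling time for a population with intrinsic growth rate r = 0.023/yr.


td = ln(2) / 0.023 = 0.693147 / 0.023 = 30.1368 ≈ 30.1 years

30.1 years


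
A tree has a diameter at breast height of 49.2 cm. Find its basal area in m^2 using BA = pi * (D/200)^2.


D/200 = 49.2/200 = 0.246 m
(D/200)^2 = 0.246^2 = 0.060516
BA = 3.141593 * 0.060516 = 0.190117 ≈ 0.1901 m^2

0.1901 m^2


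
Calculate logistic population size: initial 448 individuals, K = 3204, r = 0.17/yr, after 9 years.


(K - N0)/N0 = (3204 - 448)/448 = 2756/448 = 6.15179
r*t = 0.17 * 9 = 1.53; exp(-1.53) = 0.216536
6.15179 * 0.216536 = 1.33208
1 + 1.33208 = 2.33208
N = 3204 / 2.33208 = 1373.88 ≈ 1374

1374


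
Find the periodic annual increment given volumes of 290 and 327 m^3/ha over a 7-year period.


PAI = (V2 - V1) / period = (327 - 290) / 7 = 37 / 7 = 5.2857 ≈ 5.29 m^3/ha/yr

5.29 m^3/ha/yr


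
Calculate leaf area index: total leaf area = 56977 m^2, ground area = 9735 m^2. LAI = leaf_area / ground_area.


LAI = 56977 / 9735 = 5.8528 ≈ 5.85

5.85


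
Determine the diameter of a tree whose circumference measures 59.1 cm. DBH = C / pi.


DBH = C / pi = 59.1 / 3.141593 = 18.8121 ≈ 18.81 cm

18.81 cm


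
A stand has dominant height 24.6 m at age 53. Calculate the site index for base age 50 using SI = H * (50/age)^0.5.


50/53 = 0.943396
(0.943396)^0.5 = 0.971286
SI = 24.6 * 0.971286 = 23.8936 ≈ 23.9 m

23.9 m


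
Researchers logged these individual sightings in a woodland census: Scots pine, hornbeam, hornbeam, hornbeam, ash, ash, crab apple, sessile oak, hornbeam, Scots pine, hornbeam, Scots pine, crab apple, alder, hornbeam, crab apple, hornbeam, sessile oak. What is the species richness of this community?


Total individuals logged = 18
Distinct species (count of individuals): Scots pine (3), hornbeam (7), ash (2), crab apple (3), sessile oak (2), alder (1)
Species richness = number of distinct species = 6

6


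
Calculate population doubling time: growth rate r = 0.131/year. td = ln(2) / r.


td = ln(2) / 0.131 = 0.693147 / 0.131 = 5.29120 ≈ 5.3 years

5.3 years


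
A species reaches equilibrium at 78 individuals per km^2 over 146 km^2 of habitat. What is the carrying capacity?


K = 78 * 146 = 11388 individuals

11388 individuals


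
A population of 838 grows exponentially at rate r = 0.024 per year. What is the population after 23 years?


r*t = 0.024 * 23 = 0.552
exp(0.552) = 1.73672
N = 838 * 1.73672 = 1455.37 ≈ 1455

1455


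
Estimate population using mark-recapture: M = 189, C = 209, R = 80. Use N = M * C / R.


N = M * C / R = 189 * 209 / 80 = 39501 / 80 = 493.76 ≈ 494

494 individuals


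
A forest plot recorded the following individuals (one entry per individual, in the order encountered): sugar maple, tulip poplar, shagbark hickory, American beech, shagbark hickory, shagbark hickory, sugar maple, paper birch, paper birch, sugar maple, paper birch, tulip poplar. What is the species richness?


Total individuals logged = 12
Distinct species (count of individuals): sugar maple (3), tulip poplar (2), shagbark hickory (3), American beech (1), paper birch (3)
Species richness = number of distinct species = 5

5


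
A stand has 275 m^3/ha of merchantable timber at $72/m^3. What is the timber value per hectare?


Value = 275 * 72 = $19800/ha

$19800/ha


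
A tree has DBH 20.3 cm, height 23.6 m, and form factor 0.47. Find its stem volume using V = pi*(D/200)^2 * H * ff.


(D/200)^2 = (20.3/200)^2 = 0.1015^2 = 0.01030225
BA = 3.141593 * 0.01030225 = 0.0323655 m^2
V = 0.0323655 * 23.6 * 0.47 = 0.358998 ≈ 0.359 m^3

0.359 m^3


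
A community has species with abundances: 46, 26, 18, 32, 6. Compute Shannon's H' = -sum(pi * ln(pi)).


Total N = 46 + 26 + 18 + 32 + 6 = 128
Per-species terms:
  p = 46/128 = 0.359375; ln(p) = -1.023389; p*ln(p) = 0.359375 * (-1.023389) = -0.367780
  p = 26/128 = 0.203125; ln(p) = -1.593934; p*ln(p) = 0.203125 * (-1.593934) = -0.323768
  p = 18/128 = 0.140625; ln(p) = -1.961659; p*ln(p) = 0.140625 * (-1.961659) = -0.275858
  p = 32/128 = 0.250000; ln(p) = -1.386294; p*ln(p) = 0.250000 * (-1.386294) = -0.346574
  p = 6/128 = 0.046875; ln(p) = -3.060271; p*ln(p) = 0.046875 * (-3.060271) = -0.143450
sum(p*ln(p)) = (-0.367780) + (-0.323768) + (-0.275858) + (-0.346574) + (-0.143450) = -1.457430
H' = -(-1.457430) = 1.457430 ≈ 1.4574

1.4574


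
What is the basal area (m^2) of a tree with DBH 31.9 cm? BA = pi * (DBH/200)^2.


D/200 = 31.9/200 = 0.1595 m
(D/200)^2 = 0.1595^2 = 0.02544025
BA = 3.141593 * 0.02544025 = 0.0799229 ≈ 0.0799 m^2

0.0799 m^2


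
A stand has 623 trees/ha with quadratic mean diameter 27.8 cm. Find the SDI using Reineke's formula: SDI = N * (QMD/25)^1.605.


QMD/25 = 27.8/25 = 1.112
(1.112)^1.605 = exp(1.605 * ln(1.112)) = exp(1.605 * 0.106160) = exp(0.170387) = 1.18576
SDI = 623 * 1.18576 = 738.728 ≈ 739

739


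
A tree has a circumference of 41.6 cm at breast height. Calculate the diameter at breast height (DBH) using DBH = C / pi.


DBH = C / pi = 41.6 / 3.141593 = 13.2417 ≈ 13.24 cm

13.24 cm


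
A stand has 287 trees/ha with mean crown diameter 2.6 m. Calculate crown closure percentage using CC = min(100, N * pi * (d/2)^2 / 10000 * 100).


(d/2)^2 = (2.6/2)^2 = 1.3^2 = 1.69
Crown area = 3.141593 * 1.69 = 5.30929 m^2
N * area / 10000 * 100 = 287 * 5.30929 / 10000 * 100 = 15.2377
CC = min(100, 15.2377) = 15.2377 ≈ 15.2%

15.2%
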